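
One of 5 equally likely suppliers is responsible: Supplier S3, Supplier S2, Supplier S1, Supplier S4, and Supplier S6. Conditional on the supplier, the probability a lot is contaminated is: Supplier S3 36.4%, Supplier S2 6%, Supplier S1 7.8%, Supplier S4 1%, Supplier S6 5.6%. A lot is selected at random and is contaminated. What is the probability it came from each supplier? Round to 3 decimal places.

Supplier S3 0.641, Supplier S2 0.106, Supplier S1 0.137, Supplier S4 0.018, Supplier S6 0.099

Since the prior is uniform, the posterior is proportional to the likelihood:
  Supplier S3: 0.364
  Supplier S2: 0.06
  Supplier S1: 0.078
  Supplier S4: 0.01
  Supplier S6: 0.056
Normalizing constant = 0.568.
P(Supplier S3 | contaminated) = 0.364/0.568 ≈ 0.641
P(Supplier S2 | contaminated) = 0.06/0.568 ≈ 0.106
P(Supplier S1 | contaminated) = 0.078/0.568 ≈ 0.137
P(Supplier S4 | contaminated) = 0.01/0.568 ≈ 0.018
P(Supplier S6 | contaminated) = 0.056/0.568 ≈ 0.099
(Check: 0.641+0.106+0.137+0.018+0.099 = 1.001.)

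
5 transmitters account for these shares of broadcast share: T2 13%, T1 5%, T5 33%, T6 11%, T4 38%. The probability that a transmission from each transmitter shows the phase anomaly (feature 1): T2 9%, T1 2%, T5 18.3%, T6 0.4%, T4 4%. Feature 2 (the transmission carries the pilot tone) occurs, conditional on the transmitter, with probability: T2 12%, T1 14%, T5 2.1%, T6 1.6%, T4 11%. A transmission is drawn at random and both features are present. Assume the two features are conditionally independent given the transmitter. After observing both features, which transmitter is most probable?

T4

By Bayes' rule, posterior ∝ prior × likelihood:
  T2: 0.13 × 0.09 × 0.12 = 0.001404
  T1: 0.05 × 0.02 × 0.14 = 0.00014
  T5: 0.33 × 0.183 × 0.021 = 0.00126819
  T6: 0.11 × 0.004 × 0.016 = 0.00000704
  T4: 0.38 × 0.04 × 0.11 = 0.001672
Total = 0.00449123.
Largest term belongs to T4, so T4 is most probable.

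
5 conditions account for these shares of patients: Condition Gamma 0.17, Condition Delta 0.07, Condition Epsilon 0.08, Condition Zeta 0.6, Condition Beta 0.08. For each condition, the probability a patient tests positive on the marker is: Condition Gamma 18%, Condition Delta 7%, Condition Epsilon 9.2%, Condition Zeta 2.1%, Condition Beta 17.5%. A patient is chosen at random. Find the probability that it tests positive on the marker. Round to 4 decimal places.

0.0695

By Bayes' rule, posterior ∝ prior × likelihood:
  Condition Gamma: 0.17 × 0.18 = 0.0306
  Condition Delta: 0.07 × 0.07 = 0.0049
  Condition Epsilon: 0.08 × 0.092 = 0.00736
  Condition Zeta: 0.6 × 0.021 = 0.0126
  Condition Beta: 0.08 × 0.175 = 0.014
P(marker-positive) = 0.0306 + 0.0049 + 0.00736 + 0.0126 + 0.014 = 0.06946 → 0.0695.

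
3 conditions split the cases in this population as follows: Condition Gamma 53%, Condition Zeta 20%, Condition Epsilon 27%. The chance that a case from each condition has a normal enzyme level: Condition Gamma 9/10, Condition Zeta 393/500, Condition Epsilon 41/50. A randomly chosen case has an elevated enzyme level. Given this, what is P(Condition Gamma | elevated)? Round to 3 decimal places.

Taking complements, P(elevated | each) = Condition Gamma 0.1, Condition Zeta 0.214, Condition Epsilon 0.18.
Prior × likelihood for each hypothesis:
  Condition Gamma: 0.53 × 0.1 = 0.053
  Condition Zeta: 0.2 × 0.214 = 0.0428
  Condition Epsilon: 0.27 × 0.18 = 0.0486
Normalizing constant = 0.1444.
P(Condition Gamma | evidence) = 0.053 / 0.1444 ≈ 0.367.

0.367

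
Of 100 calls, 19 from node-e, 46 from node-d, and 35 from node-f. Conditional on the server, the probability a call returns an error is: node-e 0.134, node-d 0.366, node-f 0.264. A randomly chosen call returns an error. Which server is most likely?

node-d

Prior × likelihood for each hypothesis:
  node-e: 0.19 × 0.134 = 0.02546
  node-d: 0.46 × 0.366 = 0.16836
  node-f: 0.35 × 0.264 = 0.0924
Normalizing constant = 0.28622.
Largest term belongs to node-d, so node-d is most probable.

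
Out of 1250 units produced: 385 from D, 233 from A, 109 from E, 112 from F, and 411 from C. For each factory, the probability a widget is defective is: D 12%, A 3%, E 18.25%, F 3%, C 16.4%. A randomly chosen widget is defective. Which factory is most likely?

C

Prior × likelihood for each hypothesis:
  D: 0.308 × 0.12 = 0.03696
  A: 0.1864 × 0.03 = 0.005592
  E: 0.0872 × 0.1825 = 0.015914
  F: 0.0896 × 0.03 = 0.002688
  C: 0.3288 × 0.164 = 0.0539232
Total = 0.1150772.
Largest term belongs to C, so C is most probable.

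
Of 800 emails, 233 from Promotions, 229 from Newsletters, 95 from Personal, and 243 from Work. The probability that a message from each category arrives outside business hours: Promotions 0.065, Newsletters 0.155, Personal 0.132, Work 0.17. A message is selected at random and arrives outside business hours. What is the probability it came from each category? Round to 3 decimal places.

Unnormalized posteriors (prior × likelihood):
  Promotions: 0.29125 × 0.065 = 0.01893125
  Newsletters: 0.28625 × 0.155 = 0.04436875
  Personal: 0.11875 × 0.132 = 0.015675
  Work: 0.30375 × 0.17 = 0.0516375
Sum = 0.1306125.
P(Promotions | off-hours) = 0.01893125/0.1306125 ≈ 0.145
P(Newsletters | off-hours) = 0.04436875/0.1306125 ≈ 0.340
P(Personal | off-hours) = 0.015675/0.1306125 ≈ 0.120
P(Work | off-hours) = 0.0516375/0.1306125 ≈ 0.395

Promotions 0.145, Newsletters 0.340, Personal 0.120, Work 0.395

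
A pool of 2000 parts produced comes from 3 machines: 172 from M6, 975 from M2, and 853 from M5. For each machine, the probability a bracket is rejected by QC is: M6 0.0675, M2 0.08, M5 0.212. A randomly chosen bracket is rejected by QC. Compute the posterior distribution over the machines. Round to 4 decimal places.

M6 0.0429, M2 0.2884, M5 0.6687

Unnormalized posteriors (prior × likelihood):
  M6: 0.086 × 0.0675 = 0.005805
  M2: 0.4875 × 0.08 = 0.039
  M5: 0.4265 × 0.212 = 0.090418
Sum = 0.135223.
P(M6 | rejected) = 0.005805/0.135223 ≈ 0.0429
P(M2 | rejected) = 0.039/0.135223 ≈ 0.2884
P(M5 | rejected) = 0.090418/0.135223 ≈ 0.6687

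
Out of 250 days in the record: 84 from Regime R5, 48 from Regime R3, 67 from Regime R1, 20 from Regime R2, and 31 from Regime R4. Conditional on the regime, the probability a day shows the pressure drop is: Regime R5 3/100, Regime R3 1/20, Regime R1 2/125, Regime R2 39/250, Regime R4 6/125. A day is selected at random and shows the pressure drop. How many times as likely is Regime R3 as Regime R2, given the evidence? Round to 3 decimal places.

By Bayes' rule, posterior ∝ prior × likelihood:
  Regime R5: 0.336 × 0.03 = 0.01008
  Regime R3: 0.192 × 0.05 = 0.0096
  Regime R1: 0.268 × 0.016 = 0.004288
  Regime R2: 0.08 × 0.156 = 0.01248
  Regime R4: 0.124 × 0.048 = 0.005952
Normalizing constant = 0.0424.
The ratio is 0.0096 / 0.01248 (the normalizer cancels) = 0.769.

0.769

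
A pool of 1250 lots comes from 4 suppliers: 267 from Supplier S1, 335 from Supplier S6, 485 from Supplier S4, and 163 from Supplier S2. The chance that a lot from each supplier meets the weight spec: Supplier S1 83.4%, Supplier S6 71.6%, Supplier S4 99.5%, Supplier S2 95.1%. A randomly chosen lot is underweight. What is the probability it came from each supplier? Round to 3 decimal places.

Supplier S1 0.296, Supplier S6 0.635, Supplier S4 0.016, Supplier S2 0.053

Taking complements, P(underweight | each) = Supplier S1 0.166, Supplier S6 0.284, Supplier S4 0.005, Supplier S2 0.049.
By Bayes' rule, posterior ∝ prior × likelihood:
  Supplier S1: 0.2136 × 0.166 = 0.0354576
  Supplier S6: 0.268 × 0.284 = 0.076112
  Supplier S4: 0.388 × 0.005 = 0.00194
  Supplier S2: 0.1304 × 0.049 = 0.0063896
Total = 0.1198992.
P(Supplier S1 | underweight) = 0.0354576/0.1198992 ≈ 0.296
P(Supplier S6 | underweight) = 0.076112/0.1198992 ≈ 0.635
P(Supplier S4 | underweight) = 0.00194/0.1198992 ≈ 0.016
P(Supplier S2 | underweight) = 0.0063896/0.1198992 ≈ 0.053
(Check: 0.296+0.635+0.016+0.053 = 1.000.)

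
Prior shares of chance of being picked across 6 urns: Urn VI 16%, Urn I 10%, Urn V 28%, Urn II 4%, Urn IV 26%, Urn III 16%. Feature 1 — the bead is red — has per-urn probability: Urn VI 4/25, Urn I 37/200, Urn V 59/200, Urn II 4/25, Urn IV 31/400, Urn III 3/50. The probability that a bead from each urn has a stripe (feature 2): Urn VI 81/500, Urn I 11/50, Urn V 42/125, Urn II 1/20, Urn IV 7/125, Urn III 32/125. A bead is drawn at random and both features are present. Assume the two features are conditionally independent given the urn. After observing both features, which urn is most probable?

By Bayes' rule, posterior ∝ prior × likelihood:
  Urn VI: 0.16 × 0.16 × 0.162 = 0.0041472
  Urn I: 0.1 × 0.185 × 0.22 = 0.00407
  Urn V: 0.28 × 0.295 × 0.336 = 0.0277536
  Urn II: 0.04 × 0.16 × 0.05 = 0.00032
  Urn IV: 0.26 × 0.0775 × 0.056 = 0.0011284
  Urn III: 0.16 × 0.06 × 0.256 = 0.0024576
Sum = 0.0398768.
Largest term belongs to Urn V, so Urn V is most probable.

Urn V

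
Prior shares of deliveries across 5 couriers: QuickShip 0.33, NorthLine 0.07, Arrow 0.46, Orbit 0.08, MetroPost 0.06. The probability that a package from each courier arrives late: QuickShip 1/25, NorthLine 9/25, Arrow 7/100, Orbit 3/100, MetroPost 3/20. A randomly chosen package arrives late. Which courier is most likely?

Arrow

By Bayes' rule, posterior ∝ prior × likelihood:
  QuickShip: 0.33 × 0.04 = 0.0132
  NorthLine: 0.07 × 0.36 = 0.0252
  Arrow: 0.46 × 0.07 = 0.0322
  Orbit: 0.08 × 0.03 = 0.0024
  MetroPost: 0.06 × 0.15 = 0.009
Sum = 0.082.
Largest term belongs to Arrow, so Arrow is most probable.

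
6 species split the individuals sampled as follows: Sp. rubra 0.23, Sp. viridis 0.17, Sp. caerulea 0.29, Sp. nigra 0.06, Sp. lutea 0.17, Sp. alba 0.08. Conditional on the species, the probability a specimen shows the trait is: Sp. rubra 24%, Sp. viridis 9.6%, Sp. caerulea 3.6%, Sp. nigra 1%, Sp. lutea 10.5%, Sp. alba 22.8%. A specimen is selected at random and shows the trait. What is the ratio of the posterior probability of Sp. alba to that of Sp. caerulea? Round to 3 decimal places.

Compute prior × likelihood for every hypothesis:
  Sp. rubra: 0.23 × 0.24 = 0.0552
  Sp. viridis: 0.17 × 0.096 = 0.01632
  Sp. caerulea: 0.29 × 0.036 = 0.01044
  Sp. nigra: 0.06 × 0.01 = 0.0006
  Sp. lutea: 0.17 × 0.105 = 0.01785
  Sp. alba: 0.08 × 0.228 = 0.01824
Total = 0.11865.
The ratio is 0.01824 / 0.01044 (the normalizer cancels) = 1.747.

1.747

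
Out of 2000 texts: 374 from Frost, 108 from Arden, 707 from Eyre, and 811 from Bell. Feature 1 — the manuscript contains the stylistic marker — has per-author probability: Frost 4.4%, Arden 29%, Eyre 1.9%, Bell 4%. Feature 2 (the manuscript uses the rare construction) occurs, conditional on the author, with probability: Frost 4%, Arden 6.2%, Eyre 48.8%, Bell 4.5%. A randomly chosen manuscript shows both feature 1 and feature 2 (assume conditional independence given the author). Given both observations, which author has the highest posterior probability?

Eyre

Prior × likelihood for each hypothesis:
  Frost: 0.187 × 0.044 × 0.04 = 0.00032912
  Arden: 0.054 × 0.29 × 0.062 = 0.00097092
  Eyre: 0.3535 × 0.019 × 0.488 = 0.003277652
  Bell: 0.4055 × 0.04 × 0.045 = 0.0007299
Total = 0.005307592.
Largest term belongs to Eyre, so Eyre is most probable.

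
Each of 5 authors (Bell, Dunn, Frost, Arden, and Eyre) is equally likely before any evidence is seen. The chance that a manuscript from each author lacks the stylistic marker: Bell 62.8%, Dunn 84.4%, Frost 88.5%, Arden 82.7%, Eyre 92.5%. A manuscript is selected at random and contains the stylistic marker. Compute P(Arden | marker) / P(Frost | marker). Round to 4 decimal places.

1.5043

Taking complements, P(marker | each) = Bell 0.372, Dunn 0.156, Frost 0.115, Arden 0.173, Eyre 0.075.
Since the prior is uniform, the posterior is proportional to the likelihood:
  Bell: 0.372
  Dunn: 0.156
  Frost: 0.115
  Arden: 0.173
  Eyre: 0.075
Normalizing constant = 0.891.
The ratio is 0.173 / 0.115 (the normalizer cancels) = 1.5043.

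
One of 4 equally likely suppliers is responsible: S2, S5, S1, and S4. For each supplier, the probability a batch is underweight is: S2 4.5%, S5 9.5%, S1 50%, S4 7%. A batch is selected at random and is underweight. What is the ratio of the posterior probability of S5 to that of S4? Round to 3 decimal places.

1.357

Since the prior is uniform, the posterior is proportional to the likelihood:
  S2: 0.045
  S5: 0.095
  S1: 0.5
  S4: 0.07
Total = 0.71.
The ratio is 0.095 / 0.07 (the normalizer cancels) = 1.357.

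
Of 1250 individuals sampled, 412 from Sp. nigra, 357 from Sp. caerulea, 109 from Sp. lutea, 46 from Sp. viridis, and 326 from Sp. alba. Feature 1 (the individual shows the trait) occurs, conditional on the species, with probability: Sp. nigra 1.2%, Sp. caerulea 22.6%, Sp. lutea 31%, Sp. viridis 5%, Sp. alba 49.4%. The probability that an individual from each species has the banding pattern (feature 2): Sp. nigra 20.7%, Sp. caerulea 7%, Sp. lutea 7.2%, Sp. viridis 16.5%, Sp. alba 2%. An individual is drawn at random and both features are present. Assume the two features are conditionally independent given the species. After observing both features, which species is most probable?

Sp. caerulea

Prior × likelihood for each hypothesis:
  Sp. nigra: 0.3296 × 0.012 × 0.207 = 0.0008187264
  Sp. caerulea: 0.2856 × 0.226 × 0.07 = 0.004518192
  Sp. lutea: 0.0872 × 0.31 × 0.072 = 0.001946304
  Sp. viridis: 0.0368 × 0.05 × 0.165 = 0.0003036
  Sp. alba: 0.2608 × 0.494 × 0.02 = 0.002576704
Normalizing constant = 0.0101635264.
Largest term belongs to Sp. caerulea, so Sp. caerulea is most probable.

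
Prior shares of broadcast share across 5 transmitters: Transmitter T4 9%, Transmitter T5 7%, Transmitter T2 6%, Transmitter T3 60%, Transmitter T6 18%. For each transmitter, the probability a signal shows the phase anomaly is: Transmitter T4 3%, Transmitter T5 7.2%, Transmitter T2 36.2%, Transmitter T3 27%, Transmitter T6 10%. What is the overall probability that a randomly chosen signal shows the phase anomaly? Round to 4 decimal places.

0.2095

By Bayes' rule, posterior ∝ prior × likelihood:
  Transmitter T4: 0.09 × 0.03 = 0.0027
  Transmitter T5: 0.07 × 0.072 = 0.00504
  Transmitter T2: 0.06 × 0.362 = 0.02172
  Transmitter T3: 0.6 × 0.27 = 0.162
  Transmitter T6: 0.18 × 0.1 = 0.018
P(anomaly) = 0.0027 + 0.00504 + 0.02172 + 0.162 + 0.018 = 0.20946 → 0.2095.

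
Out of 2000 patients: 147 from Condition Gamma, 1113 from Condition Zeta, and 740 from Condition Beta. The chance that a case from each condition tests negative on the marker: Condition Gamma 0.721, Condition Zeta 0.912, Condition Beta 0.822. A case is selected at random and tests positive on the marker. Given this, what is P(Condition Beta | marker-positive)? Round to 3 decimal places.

Taking complements, P(marker-positive | each) = Condition Gamma 0.279, Condition Zeta 0.088, Condition Beta 0.178.
By Bayes' rule, posterior ∝ prior × likelihood:
  Condition Gamma: 0.0735 × 0.279 = 0.0205065
  Condition Zeta: 0.5565 × 0.088 = 0.048972
  Condition Beta: 0.37 × 0.178 = 0.06586
Sum = 0.1353385.
P(Condition Beta | evidence) = 0.06586 / 0.1353385 ≈ 0.487.

0.487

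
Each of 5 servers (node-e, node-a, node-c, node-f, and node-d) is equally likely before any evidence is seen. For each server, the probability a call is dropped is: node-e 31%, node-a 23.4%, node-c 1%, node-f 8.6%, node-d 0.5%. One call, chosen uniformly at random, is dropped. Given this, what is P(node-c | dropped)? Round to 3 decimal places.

Since the prior is uniform, the posterior is proportional to the likelihood:
  node-e: 0.31
  node-a: 0.234
  node-c: 0.01
  node-f: 0.086
  node-d: 0.005
Sum = 0.645.
P(node-c | evidence) = 0.01 / 0.645 ≈ 0.016.

0.016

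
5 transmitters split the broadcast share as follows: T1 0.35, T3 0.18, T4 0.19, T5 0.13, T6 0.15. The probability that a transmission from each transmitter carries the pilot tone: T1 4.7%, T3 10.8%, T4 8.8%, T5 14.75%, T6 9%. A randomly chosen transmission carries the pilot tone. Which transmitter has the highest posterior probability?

T3

Prior × likelihood for each hypothesis:
  T1: 0.35 × 0.047 = 0.01645
  T3: 0.18 × 0.108 = 0.01944
  T4: 0.19 × 0.088 = 0.01672
  T5: 0.13 × 0.1475 = 0.019175
  T6: 0.15 × 0.09 = 0.0135
Sum = 0.085285.
Largest term belongs to T3, so T3 is most probable.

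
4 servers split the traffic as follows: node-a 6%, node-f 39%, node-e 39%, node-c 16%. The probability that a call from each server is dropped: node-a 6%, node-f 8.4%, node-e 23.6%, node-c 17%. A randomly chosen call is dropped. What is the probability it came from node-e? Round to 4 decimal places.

0.5915

Unnormalized posteriors (prior × likelihood):
  node-a: 0.06 × 0.06 = 0.0036
  node-f: 0.39 × 0.084 = 0.03276
  node-e: 0.39 × 0.236 = 0.09204
  node-c: 0.16 × 0.17 = 0.0272
Sum = 0.1556.
P(node-e | evidence) = 0.09204 / 0.1556 ≈ 0.5915.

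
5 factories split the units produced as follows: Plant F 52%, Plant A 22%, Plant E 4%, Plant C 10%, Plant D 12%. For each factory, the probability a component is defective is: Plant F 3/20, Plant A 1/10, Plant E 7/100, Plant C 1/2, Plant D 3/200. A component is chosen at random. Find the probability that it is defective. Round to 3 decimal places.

Prior × likelihood for each hypothesis:
  Plant F: 0.52 × 0.15 = 0.078
  Plant A: 0.22 × 0.1 = 0.022
  Plant E: 0.04 × 0.07 = 0.0028
  Plant C: 0.1 × 0.5 = 0.05
  Plant D: 0.12 × 0.015 = 0.0018
P(defective) = 0.078 + 0.022 + 0.0028 + 0.05 + 0.0018 = 0.1546 → 0.155.

0.155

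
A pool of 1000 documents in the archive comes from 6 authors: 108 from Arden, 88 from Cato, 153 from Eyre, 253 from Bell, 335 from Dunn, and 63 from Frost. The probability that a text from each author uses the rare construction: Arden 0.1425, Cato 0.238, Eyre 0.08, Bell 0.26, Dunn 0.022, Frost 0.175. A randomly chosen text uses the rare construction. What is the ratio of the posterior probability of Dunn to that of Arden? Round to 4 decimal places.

Compute prior × likelihood for every hypothesis:
  Arden: 0.108 × 0.1425 = 0.01539
  Cato: 0.088 × 0.238 = 0.020944
  Eyre: 0.153 × 0.08 = 0.01224
  Bell: 0.253 × 0.26 = 0.06578
  Dunn: 0.335 × 0.022 = 0.00737
  Frost: 0.063 × 0.175 = 0.011025
Normalizing constant = 0.132749.
The ratio is 0.00737 / 0.01539 (the normalizer cancels) = 0.4789.

0.4789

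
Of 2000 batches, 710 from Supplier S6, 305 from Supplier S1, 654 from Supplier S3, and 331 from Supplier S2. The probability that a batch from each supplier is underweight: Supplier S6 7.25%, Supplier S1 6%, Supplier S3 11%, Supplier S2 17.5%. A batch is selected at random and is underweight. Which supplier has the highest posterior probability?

Prior × likelihood for each hypothesis:
  Supplier S6: 0.355 × 0.0725 = 0.0257375
  Supplier S1: 0.1525 × 0.06 = 0.00915
  Supplier S3: 0.327 × 0.11 = 0.03597
  Supplier S2: 0.1655 × 0.175 = 0.0289625
Sum = 0.09982.
Largest term belongs to Supplier S3, so Supplier S3 is most probable.

Supplier S3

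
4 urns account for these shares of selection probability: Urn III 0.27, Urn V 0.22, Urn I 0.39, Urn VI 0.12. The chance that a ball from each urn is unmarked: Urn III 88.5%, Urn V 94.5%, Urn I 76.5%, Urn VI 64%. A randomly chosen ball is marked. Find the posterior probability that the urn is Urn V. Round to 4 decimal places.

Taking complements, P(marked | each) = Urn III 0.115, Urn V 0.055, Urn I 0.235, Urn VI 0.36.
By Bayes' rule, posterior ∝ prior × likelihood:
  Urn III: 0.27 × 0.115 = 0.03105
  Urn V: 0.22 × 0.055 = 0.0121
  Urn I: 0.39 × 0.235 = 0.09165
  Urn VI: 0.12 × 0.36 = 0.0432
Normalizing constant = 0.178.
P(Urn V | evidence) = 0.0121 / 0.178 ≈ 0.0680.

0.0680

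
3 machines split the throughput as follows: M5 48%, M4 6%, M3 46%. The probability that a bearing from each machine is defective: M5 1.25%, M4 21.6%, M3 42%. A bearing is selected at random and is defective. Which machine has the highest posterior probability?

Unnormalized posteriors (prior × likelihood):
  M5: 0.48 × 0.0125 = 0.006
  M4: 0.06 × 0.216 = 0.01296
  M3: 0.46 × 0.42 = 0.1932
Total = 0.21216.
Largest term belongs to M3, so M3 is most probable.

M3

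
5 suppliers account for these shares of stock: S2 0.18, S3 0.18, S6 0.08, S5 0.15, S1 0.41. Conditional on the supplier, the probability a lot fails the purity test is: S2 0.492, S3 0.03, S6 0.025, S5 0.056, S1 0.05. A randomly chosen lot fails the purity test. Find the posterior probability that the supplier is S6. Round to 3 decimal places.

0.016

Prior × likelihood for each hypothesis:
  S2: 0.18 × 0.492 = 0.08856
  S3: 0.18 × 0.03 = 0.0054
  S6: 0.08 × 0.025 = 0.002
  S5: 0.15 × 0.056 = 0.0084
  S1: 0.41 × 0.05 = 0.0205
Sum = 0.12486.
P(S6 | evidence) = 0.002 / 0.12486 ≈ 0.016.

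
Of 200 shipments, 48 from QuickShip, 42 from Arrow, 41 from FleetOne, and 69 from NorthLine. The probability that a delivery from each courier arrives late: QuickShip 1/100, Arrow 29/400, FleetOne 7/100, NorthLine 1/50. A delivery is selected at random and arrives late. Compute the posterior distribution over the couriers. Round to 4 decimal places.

QuickShip 0.0617, Arrow 0.3916, FleetOne 0.3691, NorthLine 0.1775

By Bayes' rule, posterior ∝ prior × likelihood:
  QuickShip: 0.24 × 0.01 = 0.0024
  Arrow: 0.21 × 0.0725 = 0.015225
  FleetOne: 0.205 × 0.07 = 0.01435
  NorthLine: 0.345 × 0.02 = 0.0069
Normalizing constant = 0.038875.
P(QuickShip | late) = 0.0024/0.038875 ≈ 0.0617
P(Arrow | late) = 0.015225/0.038875 ≈ 0.3916
P(FleetOne | late) = 0.01435/0.038875 ≈ 0.3691
P(NorthLine | late) = 0.0069/0.038875 ≈ 0.1775
(Check: 0.0617+0.3916+0.3691+0.1775 = 0.9999.)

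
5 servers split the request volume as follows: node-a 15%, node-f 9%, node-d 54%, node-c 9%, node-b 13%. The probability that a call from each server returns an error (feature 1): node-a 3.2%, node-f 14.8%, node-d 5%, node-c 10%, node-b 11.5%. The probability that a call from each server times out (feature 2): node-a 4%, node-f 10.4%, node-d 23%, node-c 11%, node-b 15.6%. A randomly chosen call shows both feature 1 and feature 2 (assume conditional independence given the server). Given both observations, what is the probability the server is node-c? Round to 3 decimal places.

0.089

Unnormalized posteriors (prior × likelihood):
  node-a: 0.15 × 0.032 × 0.04 = 0.000192
  node-f: 0.09 × 0.148 × 0.104 = 0.00138528
  node-d: 0.54 × 0.05 × 0.23 = 0.00621
  node-c: 0.09 × 0.1 × 0.11 = 0.00099
  node-b: 0.13 × 0.115 × 0.156 = 0.0023322
Sum = 0.01110948.
P(node-c | evidence) = 0.00099 / 0.01110948 ≈ 0.089.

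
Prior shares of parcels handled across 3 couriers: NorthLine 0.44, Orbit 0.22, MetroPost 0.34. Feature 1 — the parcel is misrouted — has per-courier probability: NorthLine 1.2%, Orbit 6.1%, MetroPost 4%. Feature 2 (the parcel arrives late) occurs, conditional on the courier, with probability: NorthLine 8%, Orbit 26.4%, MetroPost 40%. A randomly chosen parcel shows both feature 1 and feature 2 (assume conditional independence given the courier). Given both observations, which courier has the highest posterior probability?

Compute prior × likelihood for every hypothesis:
  NorthLine: 0.44 × 0.012 × 0.08 = 0.0004224
  Orbit: 0.22 × 0.061 × 0.264 = 0.00354288
  MetroPost: 0.34 × 0.04 × 0.4 = 0.00544
Normalizing constant = 0.00940528.
Largest term belongs to MetroPost, so MetroPost is most probable.

MetroPost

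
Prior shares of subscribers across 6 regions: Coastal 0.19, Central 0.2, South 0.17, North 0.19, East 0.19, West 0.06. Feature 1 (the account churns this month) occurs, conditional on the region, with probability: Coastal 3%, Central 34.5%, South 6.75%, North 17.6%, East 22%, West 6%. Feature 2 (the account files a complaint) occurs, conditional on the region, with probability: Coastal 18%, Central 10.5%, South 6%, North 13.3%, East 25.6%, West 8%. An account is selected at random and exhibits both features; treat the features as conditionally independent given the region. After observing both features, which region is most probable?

By Bayes' rule, posterior ∝ prior × likelihood:
  Coastal: 0.19 × 0.03 × 0.18 = 0.001026
  Central: 0.2 × 0.345 × 0.105 = 0.007245
  South: 0.17 × 0.0675 × 0.06 = 0.0006885
  North: 0.19 × 0.176 × 0.133 = 0.00444752
  East: 0.19 × 0.22 × 0.256 = 0.0107008
  West: 0.06 × 0.06 × 0.08 = 0.000288
Normalizing constant = 0.02439582.
Largest term belongs to East, so East is most probable.

East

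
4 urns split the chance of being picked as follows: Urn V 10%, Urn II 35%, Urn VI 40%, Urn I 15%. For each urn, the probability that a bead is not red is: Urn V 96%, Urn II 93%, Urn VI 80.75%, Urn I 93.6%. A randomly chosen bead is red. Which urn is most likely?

Taking complements, P(red | each) = Urn V 0.04, Urn II 0.07, Urn VI 0.1925, Urn I 0.064.
Unnormalized posteriors (prior × likelihood):
  Urn V: 0.1 × 0.04 = 0.004
  Urn II: 0.35 × 0.07 = 0.0245
  Urn VI: 0.4 × 0.1925 = 0.077
  Urn I: 0.15 × 0.064 = 0.0096
Sum = 0.1151.
Largest term belongs to Urn VI, so Urn VI is most probable.

Urn VI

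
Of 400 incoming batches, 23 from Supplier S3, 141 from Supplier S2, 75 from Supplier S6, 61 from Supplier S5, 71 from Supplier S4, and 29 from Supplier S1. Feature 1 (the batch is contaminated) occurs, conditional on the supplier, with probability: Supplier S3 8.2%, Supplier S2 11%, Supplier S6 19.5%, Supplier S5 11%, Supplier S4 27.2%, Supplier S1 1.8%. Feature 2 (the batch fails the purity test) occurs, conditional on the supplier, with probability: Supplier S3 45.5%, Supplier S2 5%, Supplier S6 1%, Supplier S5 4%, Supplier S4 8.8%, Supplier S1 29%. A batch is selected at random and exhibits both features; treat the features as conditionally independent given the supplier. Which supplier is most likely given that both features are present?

Unnormalized posteriors (prior × likelihood):
  Supplier S3: 0.0575 × 0.082 × 0.455 = 0.002145325
  Supplier S2: 0.3525 × 0.11 × 0.05 = 0.00193875
  Supplier S6: 0.1875 × 0.195 × 0.01 = 0.000365625
  Supplier S5: 0.1525 × 0.11 × 0.04 = 0.000671
  Supplier S4: 0.1775 × 0.272 × 0.088 = 0.00424864
  Supplier S1: 0.0725 × 0.018 × 0.29 = 0.00037845
Total = 0.00974779.
Largest term belongs to Supplier S4, so Supplier S4 is most probable.

Supplier S4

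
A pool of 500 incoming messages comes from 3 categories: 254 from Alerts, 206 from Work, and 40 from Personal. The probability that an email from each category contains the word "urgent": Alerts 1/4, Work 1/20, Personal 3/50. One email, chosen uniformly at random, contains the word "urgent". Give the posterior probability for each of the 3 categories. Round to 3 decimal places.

Unnormalized posteriors (prior × likelihood):
  Alerts: 0.508 × 0.25 = 0.127
  Work: 0.412 × 0.05 = 0.0206
  Personal: 0.08 × 0.06 = 0.0048
Normalizing constant = 0.1524.
P(Alerts | urgent-flag) = 0.127/0.1524 ≈ 0.833
P(Work | urgent-flag) = 0.0206/0.1524 ≈ 0.135
P(Personal | urgent-flag) = 0.0048/0.1524 ≈ 0.031

Alerts 0.833, Work 0.135, Personal 0.031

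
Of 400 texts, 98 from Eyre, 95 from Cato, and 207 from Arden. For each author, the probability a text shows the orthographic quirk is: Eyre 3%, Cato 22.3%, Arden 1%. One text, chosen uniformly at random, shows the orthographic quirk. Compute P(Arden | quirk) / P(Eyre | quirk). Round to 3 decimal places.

0.704

By Bayes' rule, posterior ∝ prior × likelihood:
  Eyre: 0.245 × 0.03 = 0.00735
  Cato: 0.2375 × 0.223 = 0.0529625
  Arden: 0.5175 × 0.01 = 0.005175
Sum = 0.0654875.
The ratio is 0.005175 / 0.00735 (the normalizer cancels) = 0.704.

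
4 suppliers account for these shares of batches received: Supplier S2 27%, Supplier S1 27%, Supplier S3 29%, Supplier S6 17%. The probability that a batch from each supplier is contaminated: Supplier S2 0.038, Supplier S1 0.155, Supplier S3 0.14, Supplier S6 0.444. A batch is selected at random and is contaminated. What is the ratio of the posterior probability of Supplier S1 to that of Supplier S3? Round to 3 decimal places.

Compute prior × likelihood for every hypothesis:
  Supplier S2: 0.27 × 0.038 = 0.01026
  Supplier S1: 0.27 × 0.155 = 0.04185
  Supplier S3: 0.29 × 0.14 = 0.0406
  Supplier S6: 0.17 × 0.444 = 0.07548
Sum = 0.16819.
The ratio is 0.04185 / 0.0406 (the normalizer cancels) = 1.031.

1.031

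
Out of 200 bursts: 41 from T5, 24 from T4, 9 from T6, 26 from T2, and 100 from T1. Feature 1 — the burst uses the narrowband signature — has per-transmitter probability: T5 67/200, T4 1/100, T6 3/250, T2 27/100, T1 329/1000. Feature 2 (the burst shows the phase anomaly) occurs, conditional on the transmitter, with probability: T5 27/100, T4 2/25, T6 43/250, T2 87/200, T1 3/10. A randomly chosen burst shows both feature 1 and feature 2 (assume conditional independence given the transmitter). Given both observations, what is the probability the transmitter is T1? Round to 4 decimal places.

By Bayes' rule, posterior ∝ prior × likelihood:
  T5: 0.205 × 0.335 × 0.27 = 0.01854225
  T4: 0.12 × 0.01 × 0.08 = 0.000096
  T6: 0.045 × 0.012 × 0.172 = 0.00009288
  T2: 0.13 × 0.27 × 0.435 = 0.0152685
  T1: 0.5 × 0.329 × 0.3 = 0.04935
Sum = 0.08334963.
P(T1 | evidence) = 0.04935 / 0.08334963 ≈ 0.5921.

0.5921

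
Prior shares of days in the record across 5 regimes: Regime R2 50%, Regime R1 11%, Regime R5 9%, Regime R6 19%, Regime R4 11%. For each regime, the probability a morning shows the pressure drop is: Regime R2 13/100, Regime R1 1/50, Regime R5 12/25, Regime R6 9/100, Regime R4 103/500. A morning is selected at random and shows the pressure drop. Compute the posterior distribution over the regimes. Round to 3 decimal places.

Regime R2 0.433, Regime R1 0.015, Regime R5 0.288, Regime R6 0.114, Regime R4 0.151

Unnormalized posteriors (prior × likelihood):
  Regime R2: 0.5 × 0.13 = 0.065
  Regime R1: 0.11 × 0.02 = 0.0022
  Regime R5: 0.09 × 0.48 = 0.0432
  Regime R6: 0.19 × 0.09 = 0.0171
  Regime R4: 0.11 × 0.206 = 0.02266
Normalizing constant = 0.15016.
P(Regime R2 | drop) = 0.065/0.15016 ≈ 0.433
P(Regime R1 | drop) = 0.0022/0.15016 ≈ 0.015
P(Regime R5 | drop) = 0.0432/0.15016 ≈ 0.288
P(Regime R6 | drop) = 0.0171/0.15016 ≈ 0.114
P(Regime R4 | drop) = 0.02266/0.15016 ≈ 0.151
(Check: 0.433+0.015+0.288+0.114+0.151 = 1.001.)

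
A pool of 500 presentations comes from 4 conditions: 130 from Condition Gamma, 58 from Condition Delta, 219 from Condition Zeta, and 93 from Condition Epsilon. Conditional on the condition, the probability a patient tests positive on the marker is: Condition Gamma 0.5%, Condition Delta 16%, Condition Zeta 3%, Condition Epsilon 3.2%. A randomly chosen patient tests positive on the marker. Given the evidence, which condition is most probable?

Compute prior × likelihood for every hypothesis:
  Condition Gamma: 0.26 × 0.005 = 0.0013
  Condition Delta: 0.116 × 0.16 = 0.01856
  Condition Zeta: 0.438 × 0.03 = 0.01314
  Condition Epsilon: 0.186 × 0.032 = 0.005952
Total = 0.038952.
Largest term belongs to Condition Delta, so Condition Delta is most probable.

Condition Delta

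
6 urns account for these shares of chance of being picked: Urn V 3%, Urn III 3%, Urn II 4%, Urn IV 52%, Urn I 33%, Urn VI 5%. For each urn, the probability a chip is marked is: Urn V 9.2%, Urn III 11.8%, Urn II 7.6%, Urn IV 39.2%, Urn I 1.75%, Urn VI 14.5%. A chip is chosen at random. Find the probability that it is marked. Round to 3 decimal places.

Compute prior × likelihood for every hypothesis:
  Urn V: 0.03 × 0.092 = 0.00276
  Urn III: 0.03 × 0.118 = 0.00354
  Urn II: 0.04 × 0.076 = 0.00304
  Urn IV: 0.52 × 0.392 = 0.20384
  Urn I: 0.33 × 0.0175 = 0.005775
  Urn VI: 0.05 × 0.145 = 0.00725
P(marked) = 0.00276 + 0.00354 + 0.00304 + 0.20384 + 0.005775 + 0.00725 = 0.226205 → 0.226.

0.226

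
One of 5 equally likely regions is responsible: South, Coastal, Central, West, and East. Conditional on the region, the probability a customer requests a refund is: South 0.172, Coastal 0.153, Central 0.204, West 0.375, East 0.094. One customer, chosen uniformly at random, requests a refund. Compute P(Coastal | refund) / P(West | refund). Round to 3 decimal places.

With a uniform prior (1/5 each), posterior ∝ likelihood:
  South: 0.172
  Coastal: 0.153
  Central: 0.204
  West: 0.375
  East: 0.094
Normalizing constant = 0.998.
The ratio is 0.153 / 0.375 (the normalizer cancels) = 0.408.

0.408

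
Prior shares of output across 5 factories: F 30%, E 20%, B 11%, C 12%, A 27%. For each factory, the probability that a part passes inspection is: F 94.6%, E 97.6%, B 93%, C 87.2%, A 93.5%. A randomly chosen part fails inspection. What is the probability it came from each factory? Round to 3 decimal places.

Taking complements, P(nonconforming | each) = F 0.054, E 0.024, B 0.07, C 0.128, A 0.065.
Unnormalized posteriors (prior × likelihood):
  F: 0.3 × 0.054 = 0.0162
  E: 0.2 × 0.024 = 0.0048
  B: 0.11 × 0.07 = 0.0077
  C: 0.12 × 0.128 = 0.01536
  A: 0.27 × 0.065 = 0.01755
Total = 0.06161.
P(F | nonconforming) = 0.0162/0.06161 ≈ 0.263
P(E | nonconforming) = 0.0048/0.06161 ≈ 0.078
P(B | nonconforming) = 0.0077/0.06161 ≈ 0.125
P(C | nonconforming) = 0.01536/0.06161 ≈ 0.249
P(A | nonconforming) = 0.01755/0.06161 ≈ 0.285
(Check: 0.263+0.078+0.125+0.249+0.285 = 1.000.)

F 0.263, E 0.078, B 0.125, C 0.249, A 0.285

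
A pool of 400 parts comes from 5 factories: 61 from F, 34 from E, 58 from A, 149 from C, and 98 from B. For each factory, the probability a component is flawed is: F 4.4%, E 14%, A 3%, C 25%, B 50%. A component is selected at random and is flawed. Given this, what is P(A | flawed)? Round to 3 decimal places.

By Bayes' rule, posterior ∝ prior × likelihood:
  F: 0.1525 × 0.044 = 0.00671
  E: 0.085 × 0.14 = 0.0119
  A: 0.145 × 0.03 = 0.00435
  C: 0.3725 × 0.25 = 0.093125
  B: 0.245 × 0.5 = 0.1225
Normalizing constant = 0.238585.
P(A | evidence) = 0.00435 / 0.238585 ≈ 0.018.

0.018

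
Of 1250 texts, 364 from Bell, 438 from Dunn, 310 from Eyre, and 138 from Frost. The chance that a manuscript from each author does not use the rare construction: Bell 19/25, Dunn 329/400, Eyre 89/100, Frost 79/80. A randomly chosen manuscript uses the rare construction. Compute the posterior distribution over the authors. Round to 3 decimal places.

Bell 0.435, Dunn 0.387, Eyre 0.170, Frost 0.009

Taking complements, P(rare-form | each) = Bell 0.24, Dunn 0.1775, Eyre 0.11, Frost 0.0125.
Compute prior × likelihood for every hypothesis:
  Bell: 0.2912 × 0.24 = 0.069888
  Dunn: 0.3504 × 0.1775 = 0.062196
  Eyre: 0.248 × 0.11 = 0.02728
  Frost: 0.1104 × 0.0125 = 0.00138
Sum = 0.160744.
P(Bell | rare-form) = 0.069888/0.160744 ≈ 0.435
P(Dunn | rare-form) = 0.062196/0.160744 ≈ 0.387
P(Eyre | rare-form) = 0.02728/0.160744 ≈ 0.170
P(Frost | rare-form) = 0.00138/0.160744 ≈ 0.009
(Check: 0.435+0.387+0.170+0.009 = 1.001.)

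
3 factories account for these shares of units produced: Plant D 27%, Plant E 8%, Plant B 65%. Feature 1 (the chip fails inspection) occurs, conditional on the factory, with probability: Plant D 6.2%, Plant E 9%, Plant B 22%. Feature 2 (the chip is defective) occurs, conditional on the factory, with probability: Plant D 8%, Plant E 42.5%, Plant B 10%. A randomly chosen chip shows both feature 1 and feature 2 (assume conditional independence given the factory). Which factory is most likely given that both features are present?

Plant B

By Bayes' rule, posterior ∝ prior × likelihood:
  Plant D: 0.27 × 0.062 × 0.08 = 0.0013392
  Plant E: 0.08 × 0.09 × 0.425 = 0.00306
  Plant B: 0.65 × 0.22 × 0.1 = 0.0143
Total = 0.0186992.
Largest term belongs to Plant B, so Plant B is most probable.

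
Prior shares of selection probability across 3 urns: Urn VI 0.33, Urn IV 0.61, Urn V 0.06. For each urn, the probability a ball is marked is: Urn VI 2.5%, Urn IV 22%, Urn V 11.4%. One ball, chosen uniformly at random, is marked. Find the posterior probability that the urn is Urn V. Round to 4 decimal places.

0.0458

By Bayes' rule, posterior ∝ prior × likelihood:
  Urn VI: 0.33 × 0.025 = 0.00825
  Urn IV: 0.61 × 0.22 = 0.1342
  Urn V: 0.06 × 0.114 = 0.00684
Sum = 0.14929.
P(Urn V | evidence) = 0.00684 / 0.14929 ≈ 0.0458.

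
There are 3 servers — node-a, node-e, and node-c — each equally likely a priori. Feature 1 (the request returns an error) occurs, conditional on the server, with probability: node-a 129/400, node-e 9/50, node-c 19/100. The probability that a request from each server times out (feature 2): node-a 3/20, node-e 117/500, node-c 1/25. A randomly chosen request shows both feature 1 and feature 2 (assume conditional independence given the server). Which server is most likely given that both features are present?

With a uniform prior (1/3 each), posterior ∝ likelihood:
  node-a: 0.3225 × 0.15 = 0.048375
  node-e: 0.18 × 0.234 = 0.04212
  node-c: 0.19 × 0.04 = 0.0076
Total = 0.098095.
Largest term belongs to node-a, so node-a is most probable.

node-a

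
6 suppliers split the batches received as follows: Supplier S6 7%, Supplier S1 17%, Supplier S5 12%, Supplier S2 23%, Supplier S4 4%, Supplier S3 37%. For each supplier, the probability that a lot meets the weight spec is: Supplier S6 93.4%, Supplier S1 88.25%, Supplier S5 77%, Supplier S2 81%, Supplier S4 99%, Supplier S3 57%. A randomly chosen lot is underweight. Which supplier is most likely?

Taking complements, P(underweight | each) = Supplier S6 0.066, Supplier S1 0.1175, Supplier S5 0.23, Supplier S2 0.19, Supplier S4 0.01, Supplier S3 0.43.
By Bayes' rule, posterior ∝ prior × likelihood:
  Supplier S6: 0.07 × 0.066 = 0.00462
  Supplier S1: 0.17 × 0.1175 = 0.019975
  Supplier S5: 0.12 × 0.23 = 0.0276
  Supplier S2: 0.23 × 0.19 = 0.0437
  Supplier S4: 0.04 × 0.01 = 0.0004
  Supplier S3: 0.37 × 0.43 = 0.1591
Normalizing constant = 0.255395.
Largest term belongs to Supplier S3, so Supplier S3 is most probable.

Supplier S3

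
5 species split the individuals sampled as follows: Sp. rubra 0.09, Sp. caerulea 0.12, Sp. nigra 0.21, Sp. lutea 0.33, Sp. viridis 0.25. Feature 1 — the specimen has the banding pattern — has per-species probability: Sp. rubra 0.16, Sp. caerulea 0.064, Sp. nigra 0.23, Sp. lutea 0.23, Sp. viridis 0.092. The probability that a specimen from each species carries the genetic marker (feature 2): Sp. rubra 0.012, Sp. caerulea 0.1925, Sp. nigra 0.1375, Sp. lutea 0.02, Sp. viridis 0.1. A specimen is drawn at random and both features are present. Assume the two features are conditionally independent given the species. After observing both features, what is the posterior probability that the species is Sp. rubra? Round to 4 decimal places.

Compute prior × likelihood for every hypothesis:
  Sp. rubra: 0.09 × 0.16 × 0.012 = 0.0001728
  Sp. caerulea: 0.12 × 0.064 × 0.1925 = 0.0014784
  Sp. nigra: 0.21 × 0.23 × 0.1375 = 0.00664125
  Sp. lutea: 0.33 × 0.23 × 0.02 = 0.001518
  Sp. viridis: 0.25 × 0.092 × 0.1 = 0.0023
Total = 0.01211045.
P(Sp. rubra | evidence) = 0.0001728 / 0.01211045 ≈ 0.0143.

0.0143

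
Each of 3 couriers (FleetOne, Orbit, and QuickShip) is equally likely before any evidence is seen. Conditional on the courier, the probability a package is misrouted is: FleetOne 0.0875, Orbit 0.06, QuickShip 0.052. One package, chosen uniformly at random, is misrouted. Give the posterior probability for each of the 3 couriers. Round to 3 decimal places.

With a uniform prior (1/3 each), posterior ∝ likelihood:
  FleetOne: 0.0875
  Orbit: 0.06
  QuickShip: 0.052
Normalizing constant = 0.1995.
P(FleetOne | misrouted) = 0.0875/0.1995 ≈ 0.439
P(Orbit | misrouted) = 0.06/0.1995 ≈ 0.301
P(QuickShip | misrouted) = 0.052/0.1995 ≈ 0.261

FleetOne 0.439, Orbit 0.301, QuickShip 0.261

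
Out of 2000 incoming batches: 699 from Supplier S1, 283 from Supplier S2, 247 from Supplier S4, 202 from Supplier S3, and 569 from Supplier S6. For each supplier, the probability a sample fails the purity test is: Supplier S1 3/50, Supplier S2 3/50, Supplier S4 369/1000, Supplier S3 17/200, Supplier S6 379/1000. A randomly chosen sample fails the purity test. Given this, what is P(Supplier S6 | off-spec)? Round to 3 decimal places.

0.563

By Bayes' rule, posterior ∝ prior × likelihood:
  Supplier S1: 0.3495 × 0.06 = 0.02097
  Supplier S2: 0.1415 × 0.06 = 0.00849
  Supplier S4: 0.1235 × 0.369 = 0.0455715
  Supplier S3: 0.101 × 0.085 = 0.008585
  Supplier S6: 0.2845 × 0.379 = 0.1078255
Sum = 0.191442.
P(Supplier S6 | evidence) = 0.1078255 / 0.191442 ≈ 0.563.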